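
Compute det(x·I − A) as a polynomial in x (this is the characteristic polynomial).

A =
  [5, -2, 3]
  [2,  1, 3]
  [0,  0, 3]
x^3 - 9*x^2 + 27*x - 27

Expanding det(x·I − A) (e.g. by cofactor expansion or by noting that A is similar to its Jordan form J, which has the same characteristic polynomial as A) gives
  χ_A(x) = x^3 - 9*x^2 + 27*x - 27
which factors as (x - 3)^3. The eigenvalues (with algebraic multiplicities) are λ = 3 with multiplicity 3.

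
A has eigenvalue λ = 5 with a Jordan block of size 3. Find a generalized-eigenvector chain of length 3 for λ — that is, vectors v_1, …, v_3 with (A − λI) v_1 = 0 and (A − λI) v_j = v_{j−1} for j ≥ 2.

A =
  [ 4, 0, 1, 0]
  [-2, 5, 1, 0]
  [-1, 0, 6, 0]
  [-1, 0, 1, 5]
A Jordan chain for λ = 5 of length 3:
v_1 = (0, 1, 0, 0)ᵀ
v_2 = (-1, -2, -1, -1)ᵀ
v_3 = (1, 0, 0, 0)ᵀ

Let N = A − (5)·I. We want v_3 with N^3 v_3 = 0 but N^2 v_3 ≠ 0; then v_{j-1} := N · v_j for j = 3, …, 2.

Pick v_3 = (1, 0, 0, 0)ᵀ.
Then v_2 = N · v_3 = (-1, -2, -1, -1)ᵀ.
Then v_1 = N · v_2 = (0, 1, 0, 0)ᵀ.

Sanity check: (A − (5)·I) v_1 = (0, 0, 0, 0)ᵀ = 0. ✓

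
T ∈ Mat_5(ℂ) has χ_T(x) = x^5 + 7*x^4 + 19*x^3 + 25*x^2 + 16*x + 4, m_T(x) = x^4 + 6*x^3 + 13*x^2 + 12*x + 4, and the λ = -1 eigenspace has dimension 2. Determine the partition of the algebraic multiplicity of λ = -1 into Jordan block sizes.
Block sizes for λ = -1: [2, 1]

Step 1 — from the characteristic polynomial, algebraic multiplicity of λ = -1 is 3. From dim ker(T − (-1)·I) = 2, there are exactly 2 Jordan blocks for λ = -1.
Step 2 — from the minimal polynomial, the factor (x + 1)^2 tells us the largest block for λ = -1 has size 2.
Step 3 — with total size 3, 2 blocks, and largest block 2, the block sizes (in nonincreasing order) are [2, 1].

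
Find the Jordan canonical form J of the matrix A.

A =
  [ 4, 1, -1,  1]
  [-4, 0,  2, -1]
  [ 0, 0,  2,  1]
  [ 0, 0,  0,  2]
J_2(2) ⊕ J_2(2)

The characteristic polynomial is
  det(x·I − A) = x^4 - 8*x^3 + 24*x^2 - 32*x + 16 = (x - 2)^4

Eigenvalues and multiplicities (the geometric multiplicity of λ is n − rank(A − λI), which equals the number of Jordan blocks for λ):
  λ = 2: algebraic multiplicity = 4, geometric multiplicity = 2

Determining the block sizes for each eigenvalue:
  λ = 2: with am = 4 and gm = 2, the partition is not yet determined (e.g. several partitions of 4 into 2 parts exist). Let N = A − (2)·I. Computing rank(N^1) = 2, rank(N^2) = 0; the number of blocks of size ≥ j is rank(N^{j−1}) − rank(N^j), giving [2, 2]. So we have 2 block(s) of size 2 → block sizes [2, 2]

Assembling the blocks gives a Jordan form
J =
  [2, 1, 0, 0]
  [0, 2, 0, 0]
  [0, 0, 2, 1]
  [0, 0, 0, 2]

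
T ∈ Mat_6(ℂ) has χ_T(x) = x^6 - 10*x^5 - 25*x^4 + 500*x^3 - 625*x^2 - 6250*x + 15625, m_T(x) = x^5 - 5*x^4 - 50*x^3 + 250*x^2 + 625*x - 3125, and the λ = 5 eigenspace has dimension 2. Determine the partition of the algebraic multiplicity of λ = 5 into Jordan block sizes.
Block sizes for λ = 5: [3, 1]

Step 1 — from the characteristic polynomial, algebraic multiplicity of λ = 5 is 4. From dim ker(T − (5)·I) = 2, there are exactly 2 Jordan blocks for λ = 5.
Step 2 — from the minimal polynomial, the factor (x − 5)^3 tells us the largest block for λ = 5 has size 3.
Step 3 — with total size 4, 2 blocks, and largest block 3, the block sizes (in nonincreasing order) are [3, 1].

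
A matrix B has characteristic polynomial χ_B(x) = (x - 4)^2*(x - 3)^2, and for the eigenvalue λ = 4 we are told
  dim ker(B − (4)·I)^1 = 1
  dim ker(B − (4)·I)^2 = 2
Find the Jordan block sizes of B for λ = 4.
Block sizes for λ = 4: [2]

From the dimensions of kernels of powers, the number of Jordan blocks of size at least j is d_j − d_{j−1} where d_j = dim ker(N^j) (with d_0 = 0). Computing the differences gives [1, 1].
The number of blocks of size exactly k is (#blocks of size ≥ k) − (#blocks of size ≥ k + 1), so the partition is: 1 block(s) of size 2.
In nonincreasing order the block sizes are [2].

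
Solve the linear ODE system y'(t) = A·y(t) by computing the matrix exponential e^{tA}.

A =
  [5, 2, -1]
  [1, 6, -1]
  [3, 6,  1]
e^{tA} =
  [t*exp(4*t) + exp(4*t), 2*t*exp(4*t), -t*exp(4*t)]
  [t*exp(4*t), 2*t*exp(4*t) + exp(4*t), -t*exp(4*t)]
  [3*t*exp(4*t), 6*t*exp(4*t), -3*t*exp(4*t) + exp(4*t)]

Strategy: write A = P · J · P⁻¹ where J is a Jordan canonical form, so e^{tA} = P · e^{tJ} · P⁻¹, and e^{tJ} can be computed block-by-block.

A has Jordan form
J =
  [4, 1, 0]
  [0, 4, 0]
  [0, 0, 4]
(up to reordering of blocks).

Per-block formulas:
  For a 1×1 block at λ = 4: exp(t · [4]) = [e^(4t)].
  For a 2×2 Jordan block J_2(4): exp(t · J_2(4)) = e^(4t)·(I + t·N), where N is the 2×2 nilpotent shift.

After assembling e^{tJ} and conjugating by P, we get:

e^{tA} =
  [t*exp(4*t) + exp(4*t), 2*t*exp(4*t), -t*exp(4*t)]
  [t*exp(4*t), 2*t*exp(4*t) + exp(4*t), -t*exp(4*t)]
  [3*t*exp(4*t), 6*t*exp(4*t), -3*t*exp(4*t) + exp(4*t)]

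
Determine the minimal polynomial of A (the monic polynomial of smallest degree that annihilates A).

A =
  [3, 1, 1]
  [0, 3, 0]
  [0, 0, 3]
x^2 - 6*x + 9

The characteristic polynomial is χ_A(x) = (x - 3)^3, so the eigenvalues are known. The minimal polynomial is
  m_A(x) = Π_λ (x − λ)^{k_λ}
where k_λ is the size of the *largest* Jordan block for λ (equivalently, the smallest k with (A − λI)^k v = 0 for every generalised eigenvector v of λ).

  λ = 3: largest Jordan block has size 2, contributing (x − 3)^2

So m_A(x) = (x - 3)^2 = x^2 - 6*x + 9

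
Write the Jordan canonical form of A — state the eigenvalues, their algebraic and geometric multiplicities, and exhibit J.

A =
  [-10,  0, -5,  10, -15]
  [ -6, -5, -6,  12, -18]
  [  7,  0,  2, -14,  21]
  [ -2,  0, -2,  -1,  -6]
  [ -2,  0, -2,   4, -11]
J_2(-5) ⊕ J_1(-5) ⊕ J_1(-5) ⊕ J_1(-5)

The characteristic polynomial is
  det(x·I − A) = x^5 + 25*x^4 + 250*x^3 + 1250*x^2 + 3125*x + 3125 = (x + 5)^5

Eigenvalues and multiplicities (the geometric multiplicity of λ is n − rank(A − λI), which equals the number of Jordan blocks for λ):
  λ = -5: algebraic multiplicity = 5, geometric multiplicity = 4

Determining the block sizes for each eigenvalue:
  λ = -5: 4 blocks summing to 5 forces exactly one block of size 2 and the rest size 1 → block sizes [2, 1, 1, 1]

Assembling the blocks gives a Jordan form
J =
  [-5,  1,  0,  0,  0]
  [ 0, -5,  0,  0,  0]
  [ 0,  0, -5,  0,  0]
  [ 0,  0,  0, -5,  0]
  [ 0,  0,  0,  0, -5]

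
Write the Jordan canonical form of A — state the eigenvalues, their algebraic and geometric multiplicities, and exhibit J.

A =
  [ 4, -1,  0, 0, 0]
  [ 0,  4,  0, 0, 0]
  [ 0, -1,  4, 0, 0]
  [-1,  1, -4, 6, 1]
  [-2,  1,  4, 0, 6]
J_2(4) ⊕ J_1(4) ⊕ J_2(6)

The characteristic polynomial is
  det(x·I − A) = x^5 - 24*x^4 + 228*x^3 - 1072*x^2 + 2496*x - 2304 = (x - 6)^2*(x - 4)^3

Eigenvalues and multiplicities (the geometric multiplicity of λ is n − rank(A − λI), which equals the number of Jordan blocks for λ):
  λ = 4: algebraic multiplicity = 3, geometric multiplicity = 2
  λ = 6: algebraic multiplicity = 2, geometric multiplicity = 1

Determining the block sizes for each eigenvalue:
  λ = 4: 2 blocks summing to 3 forces exactly one block of size 2 and the rest size 1 → block sizes [2, 1]
  λ = 6: one block (gm = 1), so the single block has size am = 2 → block sizes [2]

Assembling the blocks gives a Jordan form
J =
  [4, 1, 0, 0, 0]
  [0, 4, 0, 0, 0]
  [0, 0, 4, 0, 0]
  [0, 0, 0, 6, 1]
  [0, 0, 0, 0, 6]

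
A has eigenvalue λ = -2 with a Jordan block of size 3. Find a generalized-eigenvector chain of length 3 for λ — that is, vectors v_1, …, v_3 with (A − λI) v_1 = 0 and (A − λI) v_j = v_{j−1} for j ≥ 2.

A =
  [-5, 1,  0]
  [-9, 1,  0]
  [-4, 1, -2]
A Jordan chain for λ = -2 of length 3:
v_1 = (0, 0, 3)ᵀ
v_2 = (-3, -9, -4)ᵀ
v_3 = (1, 0, 0)ᵀ

Let N = A − (-2)·I. We want v_3 with N^3 v_3 = 0 but N^2 v_3 ≠ 0; then v_{j-1} := N · v_j for j = 3, …, 2.

Pick v_3 = (1, 0, 0)ᵀ.
Then v_2 = N · v_3 = (-3, -9, -4)ᵀ.
Then v_1 = N · v_2 = (0, 0, 3)ᵀ.

Sanity check: (A − (-2)·I) v_1 = (0, 0, 0)ᵀ = 0. ✓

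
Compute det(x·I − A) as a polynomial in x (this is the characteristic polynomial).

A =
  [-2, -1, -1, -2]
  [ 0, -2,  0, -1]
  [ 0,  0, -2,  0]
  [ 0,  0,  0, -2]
x^4 + 8*x^3 + 24*x^2 + 32*x + 16

Expanding det(x·I − A) (e.g. by cofactor expansion or by noting that A is similar to its Jordan form J, which has the same characteristic polynomial as A) gives
  χ_A(x) = x^4 + 8*x^3 + 24*x^2 + 32*x + 16
which factors as (x + 2)^4. The eigenvalues (with algebraic multiplicities) are λ = -2 with multiplicity 4.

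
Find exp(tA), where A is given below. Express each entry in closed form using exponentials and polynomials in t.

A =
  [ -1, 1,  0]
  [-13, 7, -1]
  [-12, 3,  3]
e^{tA} =
  [3*t^2*exp(3*t)/2 - 4*t*exp(3*t) + exp(3*t), t*exp(3*t), -t^2*exp(3*t)/2]
  [6*t^2*exp(3*t) - 13*t*exp(3*t), 4*t*exp(3*t) + exp(3*t), -2*t^2*exp(3*t) - t*exp(3*t)]
  [9*t^2*exp(3*t)/2 - 12*t*exp(3*t), 3*t*exp(3*t), -3*t^2*exp(3*t)/2 + exp(3*t)]

Strategy: write A = P · J · P⁻¹ where J is a Jordan canonical form, so e^{tA} = P · e^{tJ} · P⁻¹, and e^{tJ} can be computed block-by-block.

A has Jordan form
J =
  [3, 1, 0]
  [0, 3, 1]
  [0, 0, 3]
(up to reordering of blocks).

Per-block formulas:
  For a 3×3 Jordan block J_3(3): exp(t · J_3(3)) = e^(3t)·(I + t·N + (t^2/2)·N^2), where N is the 3×3 nilpotent shift.

After assembling e^{tJ} and conjugating by P, we get:

e^{tA} =
  [3*t^2*exp(3*t)/2 - 4*t*exp(3*t) + exp(3*t), t*exp(3*t), -t^2*exp(3*t)/2]
  [6*t^2*exp(3*t) - 13*t*exp(3*t), 4*t*exp(3*t) + exp(3*t), -2*t^2*exp(3*t) - t*exp(3*t)]
  [9*t^2*exp(3*t)/2 - 12*t*exp(3*t), 3*t*exp(3*t), -3*t^2*exp(3*t)/2 + exp(3*t)]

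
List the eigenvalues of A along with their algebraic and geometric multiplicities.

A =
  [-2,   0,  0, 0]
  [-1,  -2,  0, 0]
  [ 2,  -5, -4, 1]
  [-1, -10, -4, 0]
λ = -2: alg = 4, geom = 2

Step 1 — factor the characteristic polynomial to read off the algebraic multiplicities:
  χ_A(x) = (x + 2)^4

Step 2 — compute geometric multiplicities via the rank-nullity identity g(λ) = n − rank(A − λI):
  rank(A − (-2)·I) = 2, so dim ker(A − (-2)·I) = n − 2 = 2

Summary:
  λ = -2: algebraic multiplicity = 4, geometric multiplicity = 2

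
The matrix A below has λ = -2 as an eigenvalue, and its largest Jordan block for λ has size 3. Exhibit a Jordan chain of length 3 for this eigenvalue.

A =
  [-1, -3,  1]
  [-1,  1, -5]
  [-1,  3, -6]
A Jordan chain for λ = -2 of length 3:
v_1 = (3, 1, 0)ᵀ
v_2 = (1, -1, -1)ᵀ
v_3 = (1, 0, 0)ᵀ

Let N = A − (-2)·I. We want v_3 with N^3 v_3 = 0 but N^2 v_3 ≠ 0; then v_{j-1} := N · v_j for j = 3, …, 2.

Pick v_3 = (1, 0, 0)ᵀ.
Then v_2 = N · v_3 = (1, -1, -1)ᵀ.
Then v_1 = N · v_2 = (3, 1, 0)ᵀ.

Sanity check: (A − (-2)·I) v_1 = (0, 0, 0)ᵀ = 0. ✓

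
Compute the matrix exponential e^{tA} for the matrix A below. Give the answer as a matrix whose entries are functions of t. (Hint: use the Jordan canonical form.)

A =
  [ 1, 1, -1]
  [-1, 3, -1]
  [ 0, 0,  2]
e^{tA} =
  [-t*exp(2*t) + exp(2*t), t*exp(2*t), -t*exp(2*t)]
  [-t*exp(2*t), t*exp(2*t) + exp(2*t), -t*exp(2*t)]
  [0, 0, exp(2*t)]

Strategy: write A = P · J · P⁻¹ where J is a Jordan canonical form, so e^{tA} = P · e^{tJ} · P⁻¹, and e^{tJ} can be computed block-by-block.

A has Jordan form
J =
  [2, 1, 0]
  [0, 2, 0]
  [0, 0, 2]
(up to reordering of blocks).

Per-block formulas:
  For a 1×1 block at λ = 2: exp(t · [2]) = [e^(2t)].
  For a 2×2 Jordan block J_2(2): exp(t · J_2(2)) = e^(2t)·(I + t·N), where N is the 2×2 nilpotent shift.

After assembling e^{tJ} and conjugating by P, we get:

e^{tA} =
  [-t*exp(2*t) + exp(2*t), t*exp(2*t), -t*exp(2*t)]
  [-t*exp(2*t), t*exp(2*t) + exp(2*t), -t*exp(2*t)]
  [0, 0, exp(2*t)]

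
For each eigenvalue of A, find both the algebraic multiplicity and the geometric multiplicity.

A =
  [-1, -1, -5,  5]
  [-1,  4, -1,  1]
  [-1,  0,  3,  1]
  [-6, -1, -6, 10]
λ = 4: alg = 4, geom = 2

Step 1 — factor the characteristic polynomial to read off the algebraic multiplicities:
  χ_A(x) = (x - 4)^4

Step 2 — compute geometric multiplicities via the rank-nullity identity g(λ) = n − rank(A − λI):
  rank(A − (4)·I) = 2, so dim ker(A − (4)·I) = n − 2 = 2

Summary:
  λ = 4: algebraic multiplicity = 4, geometric multiplicity = 2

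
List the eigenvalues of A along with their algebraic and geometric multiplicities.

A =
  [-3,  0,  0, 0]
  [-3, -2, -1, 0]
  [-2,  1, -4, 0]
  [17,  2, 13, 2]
λ = -3: alg = 3, geom = 1; λ = 2: alg = 1, geom = 1

Step 1 — factor the characteristic polynomial to read off the algebraic multiplicities:
  χ_A(x) = (x - 2)*(x + 3)^3

Step 2 — compute geometric multiplicities via the rank-nullity identity g(λ) = n − rank(A − λI):
  rank(A − (-3)·I) = 3, so dim ker(A − (-3)·I) = n − 3 = 1
  rank(A − (2)·I) = 3, so dim ker(A − (2)·I) = n − 3 = 1

Summary:
  λ = -3: algebraic multiplicity = 3, geometric multiplicity = 1
  λ = 2: algebraic multiplicity = 1, geometric multiplicity = 1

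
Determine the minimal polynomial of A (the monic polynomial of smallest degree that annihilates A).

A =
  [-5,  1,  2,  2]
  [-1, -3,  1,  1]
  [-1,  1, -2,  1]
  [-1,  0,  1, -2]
x^3 + 9*x^2 + 27*x + 27

The characteristic polynomial is χ_A(x) = (x + 3)^4, so the eigenvalues are known. The minimal polynomial is
  m_A(x) = Π_λ (x − λ)^{k_λ}
where k_λ is the size of the *largest* Jordan block for λ (equivalently, the smallest k with (A − λI)^k v = 0 for every generalised eigenvector v of λ).

  λ = -3: largest Jordan block has size 3, contributing (x + 3)^3

So m_A(x) = (x + 3)^3 = x^3 + 9*x^2 + 27*x + 27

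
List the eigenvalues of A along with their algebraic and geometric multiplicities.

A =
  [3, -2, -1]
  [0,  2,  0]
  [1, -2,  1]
λ = 2: alg = 3, geom = 2

Step 1 — factor the characteristic polynomial to read off the algebraic multiplicities:
  χ_A(x) = (x - 2)^3

Step 2 — compute geometric multiplicities via the rank-nullity identity g(λ) = n − rank(A − λI):
  rank(A − (2)·I) = 1, so dim ker(A − (2)·I) = n − 1 = 2

Summary:
  λ = 2: algebraic multiplicity = 3, geometric multiplicity = 2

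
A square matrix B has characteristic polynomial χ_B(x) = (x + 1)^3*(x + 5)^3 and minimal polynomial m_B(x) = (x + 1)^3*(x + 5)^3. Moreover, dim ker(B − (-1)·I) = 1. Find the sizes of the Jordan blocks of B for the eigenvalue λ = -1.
Block sizes for λ = -1: [3]

Step 1 — from the characteristic polynomial, algebraic multiplicity of λ = -1 is 3. From dim ker(B − (-1)·I) = 1, there are exactly 1 Jordan blocks for λ = -1.
Step 2 — from the minimal polynomial, the factor (x + 1)^3 tells us the largest block for λ = -1 has size 3.
Step 3 — with total size 3, 1 blocks, and largest block 3, the block sizes (in nonincreasing order) are [3].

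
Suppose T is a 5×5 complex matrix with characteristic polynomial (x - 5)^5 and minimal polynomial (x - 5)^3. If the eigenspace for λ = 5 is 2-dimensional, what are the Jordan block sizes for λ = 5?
Block sizes for λ = 5: [3, 2]

Step 1 — from the characteristic polynomial, algebraic multiplicity of λ = 5 is 5. From dim ker(T − (5)·I) = 2, there are exactly 2 Jordan blocks for λ = 5.
Step 2 — from the minimal polynomial, the factor (x − 5)^3 tells us the largest block for λ = 5 has size 3.
Step 3 — with total size 5, 2 blocks, and largest block 3, the block sizes (in nonincreasing order) are [3, 2].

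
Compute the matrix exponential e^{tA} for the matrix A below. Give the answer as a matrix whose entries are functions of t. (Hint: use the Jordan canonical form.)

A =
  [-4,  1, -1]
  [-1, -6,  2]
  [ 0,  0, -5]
e^{tA} =
  [t*exp(-5*t) + exp(-5*t), t*exp(-5*t), t^2*exp(-5*t)/2 - t*exp(-5*t)]
  [-t*exp(-5*t), -t*exp(-5*t) + exp(-5*t), -t^2*exp(-5*t)/2 + 2*t*exp(-5*t)]
  [0, 0, exp(-5*t)]

Strategy: write A = P · J · P⁻¹ where J is a Jordan canonical form, so e^{tA} = P · e^{tJ} · P⁻¹, and e^{tJ} can be computed block-by-block.

A has Jordan form
J =
  [-5,  1,  0]
  [ 0, -5,  1]
  [ 0,  0, -5]
(up to reordering of blocks).

Per-block formulas:
  For a 3×3 Jordan block J_3(-5): exp(t · J_3(-5)) = e^(-5t)·(I + t·N + (t^2/2)·N^2), where N is the 3×3 nilpotent shift.

After assembling e^{tJ} and conjugating by P, we get:

e^{tA} =
  [t*exp(-5*t) + exp(-5*t), t*exp(-5*t), t^2*exp(-5*t)/2 - t*exp(-5*t)]
  [-t*exp(-5*t), -t*exp(-5*t) + exp(-5*t), -t^2*exp(-5*t)/2 + 2*t*exp(-5*t)]
  [0, 0, exp(-5*t)]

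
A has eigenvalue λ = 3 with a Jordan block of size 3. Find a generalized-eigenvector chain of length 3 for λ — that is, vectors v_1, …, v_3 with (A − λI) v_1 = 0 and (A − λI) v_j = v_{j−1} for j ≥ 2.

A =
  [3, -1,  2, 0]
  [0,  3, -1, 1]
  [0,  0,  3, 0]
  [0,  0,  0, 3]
A Jordan chain for λ = 3 of length 3:
v_1 = (1, 0, 0, 0)ᵀ
v_2 = (2, -1, 0, 0)ᵀ
v_3 = (0, 0, 1, 0)ᵀ

Let N = A − (3)·I. We want v_3 with N^3 v_3 = 0 but N^2 v_3 ≠ 0; then v_{j-1} := N · v_j for j = 3, …, 2.

Pick v_3 = (0, 0, 1, 0)ᵀ.
Then v_2 = N · v_3 = (2, -1, 0, 0)ᵀ.
Then v_1 = N · v_2 = (1, 0, 0, 0)ᵀ.

Sanity check: (A − (3)·I) v_1 = (0, 0, 0, 0)ᵀ = 0. ✓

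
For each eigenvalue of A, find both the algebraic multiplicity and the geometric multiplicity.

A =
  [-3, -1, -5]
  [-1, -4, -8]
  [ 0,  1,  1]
λ = -2: alg = 3, geom = 1

Step 1 — factor the characteristic polynomial to read off the algebraic multiplicities:
  χ_A(x) = (x + 2)^3

Step 2 — compute geometric multiplicities via the rank-nullity identity g(λ) = n − rank(A − λI):
  rank(A − (-2)·I) = 2, so dim ker(A − (-2)·I) = n − 2 = 1

Summary:
  λ = -2: algebraic multiplicity = 3, geometric multiplicity = 1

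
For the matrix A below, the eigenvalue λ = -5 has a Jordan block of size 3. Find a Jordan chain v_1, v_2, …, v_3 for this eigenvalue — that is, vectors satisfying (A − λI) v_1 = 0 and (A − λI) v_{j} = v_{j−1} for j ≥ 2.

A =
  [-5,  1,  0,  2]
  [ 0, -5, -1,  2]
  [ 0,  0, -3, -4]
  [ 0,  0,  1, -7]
A Jordan chain for λ = -5 of length 3:
v_1 = (1, 0, 0, 0)ᵀ
v_2 = (0, -1, 2, 1)ᵀ
v_3 = (0, 0, 1, 0)ᵀ

Let N = A − (-5)·I. We want v_3 with N^3 v_3 = 0 but N^2 v_3 ≠ 0; then v_{j-1} := N · v_j for j = 3, …, 2.

Pick v_3 = (0, 0, 1, 0)ᵀ.
Then v_2 = N · v_3 = (0, -1, 2, 1)ᵀ.
Then v_1 = N · v_2 = (1, 0, 0, 0)ᵀ.

Sanity check: (A − (-5)·I) v_1 = (0, 0, 0, 0)ᵀ = 0. ✓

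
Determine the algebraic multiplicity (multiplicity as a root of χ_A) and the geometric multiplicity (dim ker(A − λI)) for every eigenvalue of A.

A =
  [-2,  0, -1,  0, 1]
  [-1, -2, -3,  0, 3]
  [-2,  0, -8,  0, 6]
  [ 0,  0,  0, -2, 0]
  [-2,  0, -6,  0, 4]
λ = -2: alg = 5, geom = 3

Step 1 — factor the characteristic polynomial to read off the algebraic multiplicities:
  χ_A(x) = (x + 2)^5

Step 2 — compute geometric multiplicities via the rank-nullity identity g(λ) = n − rank(A − λI):
  rank(A − (-2)·I) = 2, so dim ker(A − (-2)·I) = n − 2 = 3

Summary:
  λ = -2: algebraic multiplicity = 5, geometric multiplicity = 3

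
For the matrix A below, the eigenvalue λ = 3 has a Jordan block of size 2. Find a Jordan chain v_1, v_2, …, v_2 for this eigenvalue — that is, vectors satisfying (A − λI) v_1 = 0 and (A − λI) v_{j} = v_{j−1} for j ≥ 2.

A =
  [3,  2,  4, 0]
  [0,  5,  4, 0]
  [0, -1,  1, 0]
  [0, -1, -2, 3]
A Jordan chain for λ = 3 of length 2:
v_1 = (2, 2, -1, -1)ᵀ
v_2 = (0, 1, 0, 0)ᵀ

Let N = A − (3)·I. We want v_2 with N^2 v_2 = 0 but N^1 v_2 ≠ 0; then v_{j-1} := N · v_j for j = 2, …, 2.

Pick v_2 = (0, 1, 0, 0)ᵀ.
Then v_1 = N · v_2 = (2, 2, -1, -1)ᵀ.

Sanity check: (A − (3)·I) v_1 = (0, 0, 0, 0)ᵀ = 0. ✓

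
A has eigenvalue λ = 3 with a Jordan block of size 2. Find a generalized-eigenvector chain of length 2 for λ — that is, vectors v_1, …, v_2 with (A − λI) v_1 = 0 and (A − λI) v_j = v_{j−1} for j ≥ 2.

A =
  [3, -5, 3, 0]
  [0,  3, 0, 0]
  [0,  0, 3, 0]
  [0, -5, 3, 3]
A Jordan chain for λ = 3 of length 2:
v_1 = (-5, 0, 0, -5)ᵀ
v_2 = (0, 1, 0, 0)ᵀ

Let N = A − (3)·I. We want v_2 with N^2 v_2 = 0 but N^1 v_2 ≠ 0; then v_{j-1} := N · v_j for j = 2, …, 2.

Pick v_2 = (0, 1, 0, 0)ᵀ.
Then v_1 = N · v_2 = (-5, 0, 0, -5)ᵀ.

Sanity check: (A − (3)·I) v_1 = (0, 0, 0, 0)ᵀ = 0. ✓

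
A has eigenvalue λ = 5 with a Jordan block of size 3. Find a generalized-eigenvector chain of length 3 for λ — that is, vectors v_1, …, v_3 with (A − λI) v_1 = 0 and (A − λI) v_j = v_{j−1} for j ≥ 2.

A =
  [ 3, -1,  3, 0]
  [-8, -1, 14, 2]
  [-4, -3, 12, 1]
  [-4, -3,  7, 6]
A Jordan chain for λ = 5 of length 3:
v_1 = (-1, -4, -2, -2)ᵀ
v_2 = (-1, -6, -3, -3)ᵀ
v_3 = (0, 1, 0, 0)ᵀ

Let N = A − (5)·I. We want v_3 with N^3 v_3 = 0 but N^2 v_3 ≠ 0; then v_{j-1} := N · v_j for j = 3, …, 2.

Pick v_3 = (0, 1, 0, 0)ᵀ.
Then v_2 = N · v_3 = (-1, -6, -3, -3)ᵀ.
Then v_1 = N · v_2 = (-1, -4, -2, -2)ᵀ.

Sanity check: (A − (5)·I) v_1 = (0, 0, 0, 0)ᵀ = 0. ✓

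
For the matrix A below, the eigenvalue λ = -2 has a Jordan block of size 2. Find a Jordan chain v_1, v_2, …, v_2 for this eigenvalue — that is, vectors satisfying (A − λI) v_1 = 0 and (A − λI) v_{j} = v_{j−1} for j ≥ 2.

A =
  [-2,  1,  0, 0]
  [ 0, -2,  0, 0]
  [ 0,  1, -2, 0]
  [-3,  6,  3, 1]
A Jordan chain for λ = -2 of length 2:
v_1 = (1, 0, 1, 0)ᵀ
v_2 = (2, 1, 0, 0)ᵀ

Let N = A − (-2)·I. We want v_2 with N^2 v_2 = 0 but N^1 v_2 ≠ 0; then v_{j-1} := N · v_j for j = 2, …, 2.

Pick v_2 = (2, 1, 0, 0)ᵀ.
Then v_1 = N · v_2 = (1, 0, 1, 0)ᵀ.

Sanity check: (A − (-2)·I) v_1 = (0, 0, 0, 0)ᵀ = 0. ✓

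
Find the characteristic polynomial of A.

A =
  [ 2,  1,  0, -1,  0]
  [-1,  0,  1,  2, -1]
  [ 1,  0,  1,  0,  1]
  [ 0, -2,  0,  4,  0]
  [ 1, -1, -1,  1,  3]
x^5 - 10*x^4 + 40*x^3 - 80*x^2 + 80*x - 32

Expanding det(x·I − A) (e.g. by cofactor expansion or by noting that A is similar to its Jordan form J, which has the same characteristic polynomial as A) gives
  χ_A(x) = x^5 - 10*x^4 + 40*x^3 - 80*x^2 + 80*x - 32
which factors as (x - 2)^5. The eigenvalues (with algebraic multiplicities) are λ = 2 with multiplicity 5.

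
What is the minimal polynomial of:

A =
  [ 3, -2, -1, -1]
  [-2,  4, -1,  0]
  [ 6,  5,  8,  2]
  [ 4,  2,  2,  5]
x^3 - 15*x^2 + 75*x - 125

The characteristic polynomial is χ_A(x) = (x - 5)^4, so the eigenvalues are known. The minimal polynomial is
  m_A(x) = Π_λ (x − λ)^{k_λ}
where k_λ is the size of the *largest* Jordan block for λ (equivalently, the smallest k with (A − λI)^k v = 0 for every generalised eigenvector v of λ).

  λ = 5: largest Jordan block has size 3, contributing (x − 5)^3

So m_A(x) = (x - 5)^3 = x^3 - 15*x^2 + 75*x - 125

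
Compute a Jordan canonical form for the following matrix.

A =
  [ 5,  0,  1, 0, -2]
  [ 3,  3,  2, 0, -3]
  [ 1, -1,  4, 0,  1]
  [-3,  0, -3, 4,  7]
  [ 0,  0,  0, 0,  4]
J_3(4) ⊕ J_2(4)

The characteristic polynomial is
  det(x·I − A) = x^5 - 20*x^4 + 160*x^3 - 640*x^2 + 1280*x - 1024 = (x - 4)^5

Eigenvalues and multiplicities (the geometric multiplicity of λ is n − rank(A − λI), which equals the number of Jordan blocks for λ):
  λ = 4: algebraic multiplicity = 5, geometric multiplicity = 2

Determining the block sizes for each eigenvalue:
  λ = 4: with am = 5 and gm = 2, the partition is not yet determined (e.g. several partitions of 5 into 2 parts exist). Let N = A − (4)·I. Computing rank(N^1) = 3, rank(N^2) = 1, rank(N^3) = 0; the number of blocks of size ≥ j is rank(N^{j−1}) − rank(N^j), giving [2, 2, 1]. So we have 1 block(s) of size 3, 1 block(s) of size 2 → block sizes [3, 2]

Assembling the blocks gives a Jordan form
J =
  [4, 1, 0, 0, 0]
  [0, 4, 1, 0, 0]
  [0, 0, 4, 0, 0]
  [0, 0, 0, 4, 1]
  [0, 0, 0, 0, 4]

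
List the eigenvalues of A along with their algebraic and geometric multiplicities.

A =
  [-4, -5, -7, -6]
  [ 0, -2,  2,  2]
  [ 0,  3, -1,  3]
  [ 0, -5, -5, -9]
λ = -4: alg = 4, geom = 2

Step 1 — factor the characteristic polynomial to read off the algebraic multiplicities:
  χ_A(x) = (x + 4)^4

Step 2 — compute geometric multiplicities via the rank-nullity identity g(λ) = n − rank(A − λI):
  rank(A − (-4)·I) = 2, so dim ker(A − (-4)·I) = n − 2 = 2

Summary:
  λ = -4: algebraic multiplicity = 4, geometric multiplicity = 2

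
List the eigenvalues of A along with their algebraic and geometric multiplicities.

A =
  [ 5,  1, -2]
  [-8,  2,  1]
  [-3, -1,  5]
λ = 4: alg = 3, geom = 1

Step 1 — factor the characteristic polynomial to read off the algebraic multiplicities:
  χ_A(x) = (x - 4)^3

Step 2 — compute geometric multiplicities via the rank-nullity identity g(λ) = n − rank(A − λI):
  rank(A − (4)·I) = 2, so dim ker(A − (4)·I) = n − 2 = 1

Summary:
  λ = 4: algebraic multiplicity = 3, geometric multiplicity = 1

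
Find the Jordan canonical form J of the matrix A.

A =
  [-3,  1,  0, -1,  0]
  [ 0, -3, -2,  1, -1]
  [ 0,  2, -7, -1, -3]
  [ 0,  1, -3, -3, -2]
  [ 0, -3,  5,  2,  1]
J_3(-3) ⊕ J_2(-3)

The characteristic polynomial is
  det(x·I − A) = x^5 + 15*x^4 + 90*x^3 + 270*x^2 + 405*x + 243 = (x + 3)^5

Eigenvalues and multiplicities (the geometric multiplicity of λ is n − rank(A − λI), which equals the number of Jordan blocks for λ):
  λ = -3: algebraic multiplicity = 5, geometric multiplicity = 2

Determining the block sizes for each eigenvalue:
  λ = -3: with am = 5 and gm = 2, the partition is not yet determined (e.g. several partitions of 5 into 2 parts exist). Let N = A − (-3)·I. Computing rank(N^1) = 3, rank(N^2) = 1, rank(N^3) = 0; the number of blocks of size ≥ j is rank(N^{j−1}) − rank(N^j), giving [2, 2, 1]. So we have 1 block(s) of size 3, 1 block(s) of size 2 → block sizes [3, 2]

Assembling the blocks gives a Jordan form
J =
  [-3,  1,  0,  0,  0]
  [ 0, -3,  1,  0,  0]
  [ 0,  0, -3,  0,  0]
  [ 0,  0,  0, -3,  1]
  [ 0,  0,  0,  0, -3]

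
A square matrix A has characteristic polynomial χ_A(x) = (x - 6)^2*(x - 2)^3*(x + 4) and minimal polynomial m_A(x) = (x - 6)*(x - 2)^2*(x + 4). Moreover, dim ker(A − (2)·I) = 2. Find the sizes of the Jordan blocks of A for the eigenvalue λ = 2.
Block sizes for λ = 2: [2, 1]

Step 1 — from the characteristic polynomial, algebraic multiplicity of λ = 2 is 3. From dim ker(A − (2)·I) = 2, there are exactly 2 Jordan blocks for λ = 2.
Step 2 — from the minimal polynomial, the factor (x − 2)^2 tells us the largest block for λ = 2 has size 2.
Step 3 — with total size 3, 2 blocks, and largest block 2, the block sizes (in nonincreasing order) are [2, 1].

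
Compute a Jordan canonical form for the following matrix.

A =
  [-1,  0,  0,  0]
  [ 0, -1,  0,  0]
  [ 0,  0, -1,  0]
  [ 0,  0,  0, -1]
J_1(-1) ⊕ J_1(-1) ⊕ J_1(-1) ⊕ J_1(-1)

The characteristic polynomial is
  det(x·I − A) = x^4 + 4*x^3 + 6*x^2 + 4*x + 1 = (x + 1)^4

Eigenvalues and multiplicities (the geometric multiplicity of λ is n − rank(A − λI), which equals the number of Jordan blocks for λ):
  λ = -1: algebraic multiplicity = 4, geometric multiplicity = 4

Determining the block sizes for each eigenvalue:
  λ = -1: gm = am = 4, so every block has size 1 → block sizes [1, 1, 1, 1]

Assembling the blocks gives a Jordan form
J =
  [-1,  0,  0,  0]
  [ 0, -1,  0,  0]
  [ 0,  0, -1,  0]
  [ 0,  0,  0, -1]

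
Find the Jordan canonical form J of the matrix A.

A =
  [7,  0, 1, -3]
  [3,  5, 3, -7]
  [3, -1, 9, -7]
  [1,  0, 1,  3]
J_3(6) ⊕ J_1(6)

The characteristic polynomial is
  det(x·I − A) = x^4 - 24*x^3 + 216*x^2 - 864*x + 1296 = (x - 6)^4

Eigenvalues and multiplicities (the geometric multiplicity of λ is n − rank(A − λI), which equals the number of Jordan blocks for λ):
  λ = 6: algebraic multiplicity = 4, geometric multiplicity = 2

Determining the block sizes for each eigenvalue:
  λ = 6: with am = 4 and gm = 2, the partition is not yet determined (e.g. several partitions of 4 into 2 parts exist). Let N = A − (6)·I. Computing rank(N^1) = 2, rank(N^2) = 1, rank(N^3) = 0; the number of blocks of size ≥ j is rank(N^{j−1}) − rank(N^j), giving [2, 1, 1]. So we have 1 block(s) of size 3, 1 block(s) of size 1 → block sizes [3, 1]

Assembling the blocks gives a Jordan form
J =
  [6, 1, 0, 0]
  [0, 6, 1, 0]
  [0, 0, 6, 0]
  [0, 0, 0, 6]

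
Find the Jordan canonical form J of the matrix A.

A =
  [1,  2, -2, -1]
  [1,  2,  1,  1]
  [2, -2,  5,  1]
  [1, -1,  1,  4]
J_3(3) ⊕ J_1(3)

The characteristic polynomial is
  det(x·I − A) = x^4 - 12*x^3 + 54*x^2 - 108*x + 81 = (x - 3)^4

Eigenvalues and multiplicities (the geometric multiplicity of λ is n − rank(A − λI), which equals the number of Jordan blocks for λ):
  λ = 3: algebraic multiplicity = 4, geometric multiplicity = 2

Determining the block sizes for each eigenvalue:
  λ = 3: with am = 4 and gm = 2, the partition is not yet determined (e.g. several partitions of 4 into 2 parts exist). Let N = A − (3)·I. Computing rank(N^1) = 2, rank(N^2) = 1, rank(N^3) = 0; the number of blocks of size ≥ j is rank(N^{j−1}) − rank(N^j), giving [2, 1, 1]. So we have 1 block(s) of size 3, 1 block(s) of size 1 → block sizes [3, 1]

Assembling the blocks gives a Jordan form
J =
  [3, 1, 0, 0]
  [0, 3, 1, 0]
  [0, 0, 3, 0]
  [0, 0, 0, 3]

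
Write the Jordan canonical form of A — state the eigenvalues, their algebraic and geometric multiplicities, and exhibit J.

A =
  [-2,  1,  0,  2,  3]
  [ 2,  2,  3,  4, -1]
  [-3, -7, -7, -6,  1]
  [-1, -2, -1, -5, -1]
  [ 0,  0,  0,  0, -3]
J_3(-3) ⊕ J_2(-3)

The characteristic polynomial is
  det(x·I − A) = x^5 + 15*x^4 + 90*x^3 + 270*x^2 + 405*x + 243 = (x + 3)^5

Eigenvalues and multiplicities (the geometric multiplicity of λ is n − rank(A − λI), which equals the number of Jordan blocks for λ):
  λ = -3: algebraic multiplicity = 5, geometric multiplicity = 2

Determining the block sizes for each eigenvalue:
  λ = -3: with am = 5 and gm = 2, the partition is not yet determined (e.g. several partitions of 5 into 2 parts exist). Let N = A − (-3)·I. Computing rank(N^1) = 3, rank(N^2) = 1, rank(N^3) = 0; the number of blocks of size ≥ j is rank(N^{j−1}) − rank(N^j), giving [2, 2, 1]. So we have 1 block(s) of size 3, 1 block(s) of size 2 → block sizes [3, 2]

Assembling the blocks gives a Jordan form
J =
  [-3,  1,  0,  0,  0]
  [ 0, -3,  1,  0,  0]
  [ 0,  0, -3,  0,  0]
  [ 0,  0,  0, -3,  1]
  [ 0,  0,  0,  0, -3]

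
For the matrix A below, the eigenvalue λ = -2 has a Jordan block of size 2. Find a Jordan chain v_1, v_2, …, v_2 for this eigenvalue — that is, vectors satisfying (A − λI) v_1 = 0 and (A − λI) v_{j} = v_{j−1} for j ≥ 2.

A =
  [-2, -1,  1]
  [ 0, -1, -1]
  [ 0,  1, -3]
A Jordan chain for λ = -2 of length 2:
v_1 = (-1, 1, 1)ᵀ
v_2 = (0, 1, 0)ᵀ

Let N = A − (-2)·I. We want v_2 with N^2 v_2 = 0 but N^1 v_2 ≠ 0; then v_{j-1} := N · v_j for j = 2, …, 2.

Pick v_2 = (0, 1, 0)ᵀ.
Then v_1 = N · v_2 = (-1, 1, 1)ᵀ.

Sanity check: (A − (-2)·I) v_1 = (0, 0, 0)ᵀ = 0. ✓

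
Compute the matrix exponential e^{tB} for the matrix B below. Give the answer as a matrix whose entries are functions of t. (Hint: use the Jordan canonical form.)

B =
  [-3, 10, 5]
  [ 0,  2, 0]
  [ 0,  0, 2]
e^{tB} =
  [exp(-3*t), 2*exp(2*t) - 2*exp(-3*t), exp(2*t) - exp(-3*t)]
  [0, exp(2*t), 0]
  [0, 0, exp(2*t)]

Strategy: write B = P · J · P⁻¹ where J is a Jordan canonical form, so e^{tB} = P · e^{tJ} · P⁻¹, and e^{tJ} can be computed block-by-block.

B has Jordan form
J =
  [-3, 0, 0]
  [ 0, 2, 0]
  [ 0, 0, 2]
(up to reordering of blocks).

Per-block formulas:
  For a 1×1 block at λ = 2: exp(t · [2]) = [e^(2t)].
  For a 1×1 block at λ = -3: exp(t · [-3]) = [e^(-3t)].

After assembling e^{tJ} and conjugating by P, we get:

e^{tB} =
  [exp(-3*t), 2*exp(2*t) - 2*exp(-3*t), exp(2*t) - exp(-3*t)]
  [0, exp(2*t), 0]
  [0, 0, exp(2*t)]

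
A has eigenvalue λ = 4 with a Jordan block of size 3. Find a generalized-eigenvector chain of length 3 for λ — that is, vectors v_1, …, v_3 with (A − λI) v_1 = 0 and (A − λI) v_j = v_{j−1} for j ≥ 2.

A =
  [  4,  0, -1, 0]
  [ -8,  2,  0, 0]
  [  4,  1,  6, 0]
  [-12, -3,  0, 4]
A Jordan chain for λ = 4 of length 3:
v_1 = (-4, 16, 0, 24)ᵀ
v_2 = (0, -8, 4, -12)ᵀ
v_3 = (1, 0, 0, 0)ᵀ

Let N = A − (4)·I. We want v_3 with N^3 v_3 = 0 but N^2 v_3 ≠ 0; then v_{j-1} := N · v_j for j = 3, …, 2.

Pick v_3 = (1, 0, 0, 0)ᵀ.
Then v_2 = N · v_3 = (0, -8, 4, -12)ᵀ.
Then v_1 = N · v_2 = (-4, 16, 0, 24)ᵀ.

Sanity check: (A − (4)·I) v_1 = (0, 0, 0, 0)ᵀ = 0. ✓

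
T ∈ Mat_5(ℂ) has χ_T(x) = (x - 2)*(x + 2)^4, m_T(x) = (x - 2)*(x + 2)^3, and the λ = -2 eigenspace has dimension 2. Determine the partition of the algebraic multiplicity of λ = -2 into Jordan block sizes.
Block sizes for λ = -2: [3, 1]

Step 1 — from the characteristic polynomial, algebraic multiplicity of λ = -2 is 4. From dim ker(T − (-2)·I) = 2, there are exactly 2 Jordan blocks for λ = -2.
Step 2 — from the minimal polynomial, the factor (x + 2)^3 tells us the largest block for λ = -2 has size 3.
Step 3 — with total size 4, 2 blocks, and largest block 3, the block sizes (in nonincreasing order) are [3, 1].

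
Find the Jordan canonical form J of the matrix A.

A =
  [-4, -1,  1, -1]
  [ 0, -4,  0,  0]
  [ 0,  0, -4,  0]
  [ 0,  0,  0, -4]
J_2(-4) ⊕ J_1(-4) ⊕ J_1(-4)

The characteristic polynomial is
  det(x·I − A) = x^4 + 16*x^3 + 96*x^2 + 256*x + 256 = (x + 4)^4

Eigenvalues and multiplicities (the geometric multiplicity of λ is n − rank(A − λI), which equals the number of Jordan blocks for λ):
  λ = -4: algebraic multiplicity = 4, geometric multiplicity = 3

Determining the block sizes for each eigenvalue:
  λ = -4: 3 blocks summing to 4 forces exactly one block of size 2 and the rest size 1 → block sizes [2, 1, 1]

Assembling the blocks gives a Jordan form
J =
  [-4,  1,  0,  0]
  [ 0, -4,  0,  0]
  [ 0,  0, -4,  0]
  [ 0,  0,  0, -4]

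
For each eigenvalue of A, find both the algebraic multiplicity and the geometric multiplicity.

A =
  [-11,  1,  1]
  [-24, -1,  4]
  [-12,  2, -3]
λ = -5: alg = 3, geom = 2

Step 1 — factor the characteristic polynomial to read off the algebraic multiplicities:
  χ_A(x) = (x + 5)^3

Step 2 — compute geometric multiplicities via the rank-nullity identity g(λ) = n − rank(A − λI):
  rank(A − (-5)·I) = 1, so dim ker(A − (-5)·I) = n − 1 = 2

Summary:
  λ = -5: algebraic multiplicity = 3, geometric multiplicity = 2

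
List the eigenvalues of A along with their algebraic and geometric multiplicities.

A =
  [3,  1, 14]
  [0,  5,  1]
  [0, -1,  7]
λ = 3: alg = 1, geom = 1; λ = 6: alg = 2, geom = 1

Step 1 — factor the characteristic polynomial to read off the algebraic multiplicities:
  χ_A(x) = (x - 6)^2*(x - 3)

Step 2 — compute geometric multiplicities via the rank-nullity identity g(λ) = n − rank(A − λI):
  rank(A − (3)·I) = 2, so dim ker(A − (3)·I) = n − 2 = 1
  rank(A − (6)·I) = 2, so dim ker(A − (6)·I) = n − 2 = 1

Summary:
  λ = 3: algebraic multiplicity = 1, geometric multiplicity = 1
  λ = 6: algebraic multiplicity = 2, geometric multiplicity = 1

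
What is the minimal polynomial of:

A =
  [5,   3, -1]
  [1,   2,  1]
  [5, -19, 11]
x^3 - 18*x^2 + 108*x - 216

The characteristic polynomial is χ_A(x) = (x - 6)^3, so the eigenvalues are known. The minimal polynomial is
  m_A(x) = Π_λ (x − λ)^{k_λ}
where k_λ is the size of the *largest* Jordan block for λ (equivalently, the smallest k with (A − λI)^k v = 0 for every generalised eigenvector v of λ).

  λ = 6: largest Jordan block has size 3, contributing (x − 6)^3

So m_A(x) = (x - 6)^3 = x^3 - 18*x^2 + 108*x - 216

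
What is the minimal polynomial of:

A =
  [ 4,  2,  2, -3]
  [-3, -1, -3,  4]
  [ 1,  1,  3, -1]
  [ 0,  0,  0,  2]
x^2 - 4*x + 4

The characteristic polynomial is χ_A(x) = (x - 2)^4, so the eigenvalues are known. The minimal polynomial is
  m_A(x) = Π_λ (x − λ)^{k_λ}
where k_λ is the size of the *largest* Jordan block for λ (equivalently, the smallest k with (A − λI)^k v = 0 for every generalised eigenvector v of λ).

  λ = 2: largest Jordan block has size 2, contributing (x − 2)^2

So m_A(x) = (x - 2)^2 = x^2 - 4*x + 4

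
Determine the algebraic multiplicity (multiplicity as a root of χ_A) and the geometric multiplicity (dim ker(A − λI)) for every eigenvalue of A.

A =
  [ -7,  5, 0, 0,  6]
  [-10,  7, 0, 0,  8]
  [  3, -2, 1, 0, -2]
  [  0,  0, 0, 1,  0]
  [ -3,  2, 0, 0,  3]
λ = 1: alg = 5, geom = 3

Step 1 — factor the characteristic polynomial to read off the algebraic multiplicities:
  χ_A(x) = (x - 1)^5

Step 2 — compute geometric multiplicities via the rank-nullity identity g(λ) = n − rank(A − λI):
  rank(A − (1)·I) = 2, so dim ker(A − (1)·I) = n − 2 = 3

Summary:
  λ = 1: algebraic multiplicity = 5, geometric multiplicity = 3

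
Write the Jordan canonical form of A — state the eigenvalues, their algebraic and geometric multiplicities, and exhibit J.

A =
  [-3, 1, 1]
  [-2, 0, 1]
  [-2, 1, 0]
J_2(-1) ⊕ J_1(-1)

The characteristic polynomial is
  det(x·I − A) = x^3 + 3*x^2 + 3*x + 1 = (x + 1)^3

Eigenvalues and multiplicities (the geometric multiplicity of λ is n − rank(A − λI), which equals the number of Jordan blocks for λ):
  λ = -1: algebraic multiplicity = 3, geometric multiplicity = 2

Determining the block sizes for each eigenvalue:
  λ = -1: 2 blocks summing to 3 forces exactly one block of size 2 and the rest size 1 → block sizes [2, 1]

Assembling the blocks gives a Jordan form
J =
  [-1,  1,  0]
  [ 0, -1,  0]
  [ 0,  0, -1]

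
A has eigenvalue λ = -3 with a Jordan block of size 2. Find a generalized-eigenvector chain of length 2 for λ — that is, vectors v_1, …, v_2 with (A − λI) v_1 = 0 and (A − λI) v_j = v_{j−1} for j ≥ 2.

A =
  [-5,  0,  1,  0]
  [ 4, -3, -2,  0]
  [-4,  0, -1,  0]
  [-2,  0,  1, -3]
A Jordan chain for λ = -3 of length 2:
v_1 = (-2, 4, -4, -2)ᵀ
v_2 = (1, 0, 0, 0)ᵀ

Let N = A − (-3)·I. We want v_2 with N^2 v_2 = 0 but N^1 v_2 ≠ 0; then v_{j-1} := N · v_j for j = 2, …, 2.

Pick v_2 = (1, 0, 0, 0)ᵀ.
Then v_1 = N · v_2 = (-2, 4, -4, -2)ᵀ.

Sanity check: (A − (-3)·I) v_1 = (0, 0, 0, 0)ᵀ = 0. ✓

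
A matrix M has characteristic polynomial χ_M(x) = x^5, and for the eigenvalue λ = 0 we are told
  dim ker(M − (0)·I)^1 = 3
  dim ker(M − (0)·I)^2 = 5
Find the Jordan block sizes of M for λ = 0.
Block sizes for λ = 0: [2, 2, 1]

From the dimensions of kernels of powers, the number of Jordan blocks of size at least j is d_j − d_{j−1} where d_j = dim ker(N^j) (with d_0 = 0). Computing the differences gives [3, 2].
The number of blocks of size exactly k is (#blocks of size ≥ k) − (#blocks of size ≥ k + 1), so the partition is: 1 block(s) of size 1, 2 block(s) of size 2.
In nonincreasing order the block sizes are [2, 2, 1].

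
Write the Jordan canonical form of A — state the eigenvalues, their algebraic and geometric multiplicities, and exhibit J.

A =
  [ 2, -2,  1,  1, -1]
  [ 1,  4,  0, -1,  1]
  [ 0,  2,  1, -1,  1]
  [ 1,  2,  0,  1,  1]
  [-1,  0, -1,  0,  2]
J_2(2) ⊕ J_2(2) ⊕ J_1(2)

The characteristic polynomial is
  det(x·I − A) = x^5 - 10*x^4 + 40*x^3 - 80*x^2 + 80*x - 32 = (x - 2)^5

Eigenvalues and multiplicities (the geometric multiplicity of λ is n − rank(A − λI), which equals the number of Jordan blocks for λ):
  λ = 2: algebraic multiplicity = 5, geometric multiplicity = 3

Determining the block sizes for each eigenvalue:
  λ = 2: with am = 5 and gm = 3, the partition is not yet determined (e.g. several partitions of 5 into 3 parts exist). Let N = A − (2)·I. Computing rank(N^1) = 2, rank(N^2) = 0; the number of blocks of size ≥ j is rank(N^{j−1}) − rank(N^j), giving [3, 2]. So we have 2 block(s) of size 2, 1 block(s) of size 1 → block sizes [2, 2, 1]

Assembling the blocks gives a Jordan form
J =
  [2, 1, 0, 0, 0]
  [0, 2, 0, 0, 0]
  [0, 0, 2, 1, 0]
  [0, 0, 0, 2, 0]
  [0, 0, 0, 0, 2]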